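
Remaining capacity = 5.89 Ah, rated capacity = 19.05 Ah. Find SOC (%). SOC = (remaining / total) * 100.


SOC% = 5.89 / 19.05 * 100 = 30.92%

30.92%


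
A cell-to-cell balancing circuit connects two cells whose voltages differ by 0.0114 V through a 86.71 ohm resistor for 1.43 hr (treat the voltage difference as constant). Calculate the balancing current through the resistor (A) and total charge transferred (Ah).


First, Ohm's law: I_bal = 0.0114 V / 86.71 ohm = 1.3147e-04 A
Then Q = I * t = 1.3147e-04 A * 1.43 hr = 1.880e-04 Ah

I=1.3147e-04 A, Q=1.880e-04 Ah


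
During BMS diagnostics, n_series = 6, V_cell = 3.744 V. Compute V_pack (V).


With 6 cells in series at 3.744 V each, V_pack = 22.464 V

22.464 V


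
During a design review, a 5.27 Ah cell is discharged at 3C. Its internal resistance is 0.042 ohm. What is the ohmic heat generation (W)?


Step 1: I = C_rate * capacity = 3 * 5.27 = 15.81 A
Step 2: Q = I^2 * R = 15.81^2 * 0.042 = 249.96 * 0.042 = 10.50 W

10.50 W


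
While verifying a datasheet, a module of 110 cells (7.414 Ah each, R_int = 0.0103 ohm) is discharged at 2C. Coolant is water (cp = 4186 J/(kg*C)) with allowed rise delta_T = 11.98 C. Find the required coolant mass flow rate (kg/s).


Step 1: I = 2 * 7.414 = 14.828 A
Step 2: Q_cell = I^2 * R = 14.828^2 * 0.0103 = 2.2647 W
Step 3: Q_total = 110 * 2.2647 = 249.12 W
Step 4: m_dot = Q_total / (cp * dT) = 249.12 / (4186 * 11.98) = 0.004968 kg/s

0.004968 kg/s


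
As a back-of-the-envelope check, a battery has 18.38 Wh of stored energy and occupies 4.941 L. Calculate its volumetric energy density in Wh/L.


Volumetric ED = 18.38 Wh / 4.941 L = 3.720 Wh/L

3.720 Wh/L


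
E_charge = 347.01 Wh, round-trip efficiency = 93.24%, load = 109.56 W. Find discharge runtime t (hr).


Step 1: E_discharge = eta/100 * E_charge = 93.24/100 * 347.01 = 323.55 Wh
Step 2: t = E_discharge / P = 323.55 / 109.56 = 2.953 hr

2.953 hr


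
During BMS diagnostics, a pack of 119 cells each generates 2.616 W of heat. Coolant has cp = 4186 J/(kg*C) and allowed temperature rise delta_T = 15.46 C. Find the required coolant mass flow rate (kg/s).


Step 1: Total heat Q = 119 * 2.616 W = 311.3 W
Step 2: denom = cp * dT = 4186 * 15.46 = 64716
Step 3: m_dot = 311.3 / 64716 = 0.004810 kg/s

0.004810 kg/s


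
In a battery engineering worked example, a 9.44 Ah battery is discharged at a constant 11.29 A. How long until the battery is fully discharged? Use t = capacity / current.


t = capacity / current = 9.44 / 11.29 = 0.8361 hr

0.8361 hr


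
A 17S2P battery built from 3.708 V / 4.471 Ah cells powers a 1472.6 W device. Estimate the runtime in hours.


Step 1: E_pack = Ns * V_cell * Np * C_cell = 17 * 3.708 * 2 * 4.471 = 563.67 Wh
Step 2: t = E_pack / P = 563.67 / 1472.6 = 0.3828 hr

0.3828 hr


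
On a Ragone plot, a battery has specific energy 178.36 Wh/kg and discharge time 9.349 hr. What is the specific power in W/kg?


Specific power = 178.36 Wh/kg / 9.349 hr = 19.08 W/kg

19.08 W/kg


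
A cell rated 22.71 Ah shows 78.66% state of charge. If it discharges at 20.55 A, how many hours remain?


Step 1: remaining = SOC/100 * C_total = 78.66/100 * 22.71 = 17.864 Ah
Step 2: t = remaining / I = 17.864 / 20.55 = 0.8693 hr

0.8693 hr


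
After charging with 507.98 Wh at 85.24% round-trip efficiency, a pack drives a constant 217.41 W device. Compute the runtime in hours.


Step 1: E_discharge = eta/100 * E_charge = 85.24/100 * 507.98 = 433 Wh
Step 2: t = E_discharge / P = 433 / 217.41 = 1.992 hr

1.992 hr


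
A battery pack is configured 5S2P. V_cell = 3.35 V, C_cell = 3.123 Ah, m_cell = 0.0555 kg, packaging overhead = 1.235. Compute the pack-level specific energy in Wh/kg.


Step 1: V_pack = 5 * 3.35 = 16.75 V
Step 2: C_pack = 2 * 3.123 = 6.246 Ah
Step 3: E_pack = V_pack * C_pack = 16.75 * 6.246 = 104.62 Wh
Step 4: m_pack = 5 * 2 * 0.0555 * 1.235 = 0.68543 kg
Step 5: ED = E_pack / m_pack = 104.62 / 0.68543 = 152.6 Wh/kg

152.6 Wh/kg


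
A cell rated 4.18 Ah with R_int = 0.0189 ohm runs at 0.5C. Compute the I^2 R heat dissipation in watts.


Step 1: I = C_rate * capacity = 0.5 * 4.18 = 2.09 A
Step 2: Q = I^2 * R = 2.09^2 * 0.0189 = 4.3681 * 0.0189 = 0.08256 W

0.08256 W


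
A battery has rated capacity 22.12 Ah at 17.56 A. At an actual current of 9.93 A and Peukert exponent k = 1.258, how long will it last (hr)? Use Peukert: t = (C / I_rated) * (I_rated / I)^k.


Step 1: t_rated = C / I_rated = 22.12 / 17.56 = 1.2597 hr
Step 2: ratio = 17.56 / 9.93 = 1.7684
Step 3: ratio^k = 1.7684^1.258 = 2.0486
Step 4: t = t_rated * ratio^k = 1.2597 * 2.0486 = 2.581 hr

2.581 hr


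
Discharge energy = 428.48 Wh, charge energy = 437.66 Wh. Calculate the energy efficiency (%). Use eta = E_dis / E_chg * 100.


eta_e = E_dis / E_chg * 100 = 428.48 / 437.66 * 100 = 97.90%

97.90%


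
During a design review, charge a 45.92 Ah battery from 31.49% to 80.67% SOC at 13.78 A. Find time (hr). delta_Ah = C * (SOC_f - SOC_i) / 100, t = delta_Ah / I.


delta_Ah = 45.92 * (80.67 - 31.49) / 100 = 22.583 Ah
t = delta_Ah / I = 22.583 / 13.78 = 1.639 hr

1.639 hr


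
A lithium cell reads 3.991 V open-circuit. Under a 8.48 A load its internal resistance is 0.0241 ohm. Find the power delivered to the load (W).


Step 1: V_terminal = OCV - I*R = 3.991 - 8.48 * 0.0241 = 3.7866 V
Step 2: P_out = V_terminal * I = 3.7866 * 8.48 = 32.11 W

32.11 W


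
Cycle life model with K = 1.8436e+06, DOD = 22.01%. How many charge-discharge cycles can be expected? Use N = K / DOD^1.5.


Step 1: DOD^1.5 = 22.01^1.5 = 103.26
Step 2: N = 1.8436e+06 / 103.26 = 17850 cycles

17850 cycles


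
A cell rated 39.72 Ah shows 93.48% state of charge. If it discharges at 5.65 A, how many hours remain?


Step 1: remaining = SOC/100 * C_total = 93.48/100 * 39.72 = 37.13 Ah
Step 2: t = remaining / I = 37.13 / 5.65 = 6.572 hr

6.572 hr


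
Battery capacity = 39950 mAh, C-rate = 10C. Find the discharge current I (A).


Convert: capacity = 39950 mAh = 39.95 Ah
I = C_rate * capacity = 10 * 39.95 = 399.5 A

399.5 A


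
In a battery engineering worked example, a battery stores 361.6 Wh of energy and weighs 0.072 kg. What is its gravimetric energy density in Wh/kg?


Specific energy = 361.6 Wh / 0.072 kg = 5022 Wh/kg

5022 Wh/kg


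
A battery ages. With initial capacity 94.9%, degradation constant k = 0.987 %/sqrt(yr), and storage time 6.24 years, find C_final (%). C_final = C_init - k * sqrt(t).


sqrt(t) = sqrt(6.24) = 2.498
C_final = 94.9 - 0.987 * 2.498 = 92.43%

92.43%


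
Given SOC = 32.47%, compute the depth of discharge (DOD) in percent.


Complement of SOC: DOD = 100% - 32.47% = 67.53%

67.53%


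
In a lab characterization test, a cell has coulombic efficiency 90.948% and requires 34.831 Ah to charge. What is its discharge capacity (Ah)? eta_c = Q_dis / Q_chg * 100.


Q_dis = eta/100 * Q_chg = 90.948/100 * 34.831 = 31.68 Ah

31.68 Ah


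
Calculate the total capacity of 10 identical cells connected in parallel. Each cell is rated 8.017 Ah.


Parallel capacities add: 10 * 8.017 Ah = 80.17 Ah

80.17 Ah


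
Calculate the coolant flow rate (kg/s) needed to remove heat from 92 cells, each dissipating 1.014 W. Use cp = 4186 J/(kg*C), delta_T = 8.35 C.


Step 1: Total heat Q = 92 * 1.014 W = 93.288 W
Step 2: denom = cp * dT = 4186 * 8.35 = 34953
Step 3: m_dot = 93.288 / 34953 = 0.002669 kg/s

0.002669 kg/s


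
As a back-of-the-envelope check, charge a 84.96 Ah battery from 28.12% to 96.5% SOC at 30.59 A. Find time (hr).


Step 1: dSOC = 96.5% - 28.12% = 68.38%
Step 2: delta_Ah = 84.96 * 68.38 / 100 = 58.096 Ah
Step 3: t = 58.096 / 30.59 = 1.899 hr

1.899 hr


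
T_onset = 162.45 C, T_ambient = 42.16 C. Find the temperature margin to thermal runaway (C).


margin = T_onset - T_ambient = 162.45 - 42.16 = 120.29 C

120.29 C


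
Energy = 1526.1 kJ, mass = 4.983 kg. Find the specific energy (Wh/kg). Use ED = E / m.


Convert: E = 1526.1 kJ = 423.92 Wh
ED = E / m = 423.92 / 4.983 = 85.07 Wh/kg

85.07 Wh/kg


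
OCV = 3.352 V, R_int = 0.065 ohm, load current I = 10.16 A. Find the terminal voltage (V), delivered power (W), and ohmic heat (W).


Step 1: V_terminal = OCV - I*R = 3.352 - 10.16 * 0.065 = 2.6916 V
Step 2: P_out = V_terminal * I = 2.6916 * 10.16 = 27.35 W
Step 3: Q = I^2 * R = 10.16^2 * 0.065 = 6.710 W

V=2.6916 V, P=27.35 W, Q=6.710 W


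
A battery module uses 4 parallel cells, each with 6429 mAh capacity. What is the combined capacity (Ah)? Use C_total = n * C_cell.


Convert: C_cell = 6429 mAh = 6.429 Ah
C_total = 4 * 6.429 = 25.716 Ah

25.716 Ah


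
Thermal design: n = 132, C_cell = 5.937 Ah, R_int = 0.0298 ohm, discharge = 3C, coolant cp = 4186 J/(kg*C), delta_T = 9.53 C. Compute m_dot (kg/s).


Step 1: I = 3 * 5.937 = 17.811 A
Step 2: Q_cell = I^2 * R = 17.811^2 * 0.0298 = 9.4535 W
Step 3: Q_total = 132 * 9.4535 = 1247.9 W
Step 4: m_dot = Q_total / (cp * dT) = 1247.9 / (4186 * 9.53) = 0.03128 kg/s

0.03128 kg/s


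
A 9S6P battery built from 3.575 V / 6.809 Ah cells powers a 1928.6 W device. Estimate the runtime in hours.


Step 1: E_pack = Ns * V_cell * Np * C_cell = 9 * 3.575 * 6 * 6.809 = 1314.5 Wh
Step 2: t = E_pack / P = 1314.5 / 1928.6 = 0.6816 hr

0.6816 hr


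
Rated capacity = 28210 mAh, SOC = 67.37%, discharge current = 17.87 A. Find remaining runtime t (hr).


Convert: C_total = 28210 mAh = 28.21 Ah
Step 1: remaining = SOC/100 * C_total = 67.37/100 * 28.21 = 19.005 Ah
Step 2: t = remaining / I = 19.005 / 17.87 = 1.064 hr

1.064 hr


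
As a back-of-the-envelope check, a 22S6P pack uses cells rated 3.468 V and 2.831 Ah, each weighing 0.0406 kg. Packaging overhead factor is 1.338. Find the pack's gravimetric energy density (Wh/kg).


Step 1: V_pack = 22 * 3.468 = 76.296 V
Step 2: C_pack = 6 * 2.831 = 16.986 Ah
Step 3: E_pack = V_pack * C_pack = 76.296 * 16.986 = 1296 Wh
Step 4: m_pack = 22 * 6 * 0.0406 * 1.338 = 7.1706 kg
Step 5: ED = E_pack / m_pack = 1296 / 7.1706 = 180.7 Wh/kg

180.7 Wh/kg


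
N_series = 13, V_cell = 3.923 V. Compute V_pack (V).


With 13 cells in series at 3.923 V each, V_pack = 50.999 V

50.999 V


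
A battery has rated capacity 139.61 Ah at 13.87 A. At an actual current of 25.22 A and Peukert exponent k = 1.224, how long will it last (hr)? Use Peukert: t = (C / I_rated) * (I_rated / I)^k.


t_rated = C / I_rated = 139.61 / 13.87 = 10.066 hr
(I_rated/I)^k = (0.54996)^1.224 = 0.48102
t = t_rated * (I_rated/I)^k = 10.066 * 0.48102 = 4.842 hr

4.842 hr


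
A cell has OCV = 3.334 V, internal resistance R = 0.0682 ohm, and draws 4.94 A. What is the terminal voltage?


IR drop = 4.94 * 0.0682 = 0.33691 V
V = 3.334 - 0.33691 = 2.997 V

2.997 V


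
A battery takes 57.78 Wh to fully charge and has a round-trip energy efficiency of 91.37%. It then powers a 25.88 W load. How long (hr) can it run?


Step 1: E_discharge = eta/100 * E_charge = 91.37/100 * 57.78 = 52.794 Wh
Step 2: t = E_discharge / P = 52.794 / 25.88 = 2.040 hr

2.040 hr


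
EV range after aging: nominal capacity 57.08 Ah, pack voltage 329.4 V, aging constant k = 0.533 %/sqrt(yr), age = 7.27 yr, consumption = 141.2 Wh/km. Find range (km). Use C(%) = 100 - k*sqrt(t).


Step 1: capacity retention = 100 - 0.533 * sqrt(7.27) = 100 - 0.533 * 2.6963 = 98.563%
Step 2: C_now = 57.08 * 98.563/100 = 56.26 Ah
Step 3: E_pack = V * C_now = 329.4 * 56.26 = 18532 Wh
Step 4: range = E_pack / consumption = 18532 / 141.2 = 131.2 km

131.2 km


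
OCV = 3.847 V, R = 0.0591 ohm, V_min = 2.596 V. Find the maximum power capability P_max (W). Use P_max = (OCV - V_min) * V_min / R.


dV = OCV - V_min = 1.251 V (so I_max = dV / R)
P_max = dV * V_min / R = 1.251 * 2.596 / 0.0591 = 54.95 W

54.95 W


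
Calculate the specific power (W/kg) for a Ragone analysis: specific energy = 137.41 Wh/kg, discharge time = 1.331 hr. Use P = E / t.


Specific power = 137.41 Wh/kg / 1.331 hr = 103.2 W/kg

103.2 W/kg


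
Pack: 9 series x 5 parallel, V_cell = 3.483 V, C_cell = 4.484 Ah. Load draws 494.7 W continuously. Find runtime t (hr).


Step 1: E_pack = Ns * V_cell * Np * C_cell = 9 * 3.483 * 5 * 4.484 = 702.8 Wh
Step 2: t = E_pack / P = 702.8 / 494.7 = 1.421 hr

1.421 hr


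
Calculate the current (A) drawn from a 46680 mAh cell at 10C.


Convert: capacity = 46680 mAh = 46.68 Ah
I = C_rate * capacity = 10 * 46.68 = 466.8 A

466.8 A


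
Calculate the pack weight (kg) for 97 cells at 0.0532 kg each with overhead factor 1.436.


m_pack = n * m_cell * overhead = 97 * 0.0532 * 1.436 = 7.410 kg

7.410 kg


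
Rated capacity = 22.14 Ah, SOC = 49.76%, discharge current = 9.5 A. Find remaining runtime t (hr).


Step 1: remaining = SOC/100 * C_total = 49.76/100 * 22.14 = 11.017 Ah
Step 2: t = remaining / I = 11.017 / 9.5 = 1.160 hr

1.160 hr


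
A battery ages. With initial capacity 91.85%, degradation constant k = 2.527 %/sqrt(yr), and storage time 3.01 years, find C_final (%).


Step 1: sqrt(3.01 yr) = 1.7349
Step 2: drop = 2.527 * 1.7349 = 4.3841
Step 3: C_final = 91.85 - 4.3841 = 87.47%

87.47%


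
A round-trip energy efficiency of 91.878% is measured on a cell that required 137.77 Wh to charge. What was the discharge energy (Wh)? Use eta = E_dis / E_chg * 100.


E_dis = eta/100 * E_chg = 91.878/100 * 137.77 = 126.6 Wh

126.6 Wh


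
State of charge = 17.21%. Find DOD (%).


DOD = 100 - SOC = 100 - 17.21 = 82.79%

82.79%


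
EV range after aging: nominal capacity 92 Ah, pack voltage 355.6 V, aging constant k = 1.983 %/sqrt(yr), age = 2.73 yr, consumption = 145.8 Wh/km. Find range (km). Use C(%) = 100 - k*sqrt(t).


Step 1: capacity retention = 100 - 1.983 * sqrt(2.73) = 100 - 1.983 * 1.6523 = 96.723%
Step 2: C_now = 92 * 96.723/100 = 88.985 Ah
Step 3: E_pack = V * C_now = 355.6 * 88.985 = 31643 Wh
Step 4: range = E_pack / consumption = 31643 / 145.8 = 217.0 km

217.0 km


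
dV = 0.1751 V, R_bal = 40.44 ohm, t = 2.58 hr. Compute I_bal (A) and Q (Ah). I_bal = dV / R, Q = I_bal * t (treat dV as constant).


First, Ohm's law: I_bal = 0.1751 V / 40.44 ohm = 0.0043299 A
Then Q = I * t = 0.0043299 A * 2.58 hr = 0.01117 Ah

I=0.0043299 A, Q=0.01117 Ah


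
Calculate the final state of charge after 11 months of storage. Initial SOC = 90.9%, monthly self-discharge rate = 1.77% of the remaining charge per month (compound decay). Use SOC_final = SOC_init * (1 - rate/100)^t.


decay = (1 - 1.77/100)^11 = 0.82165
SOC_final = 90.9 * 0.82165 = 74.69%

74.69%


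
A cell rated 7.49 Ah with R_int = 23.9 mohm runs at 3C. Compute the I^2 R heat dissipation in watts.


Convert: R = 23.9 mohm = 0.0239 ohm
Step 1: I = C_rate * capacity = 3 * 7.49 = 22.47 A
Step 2: Q = I^2 * R = 22.47^2 * 0.0239 = 504.9 * 0.0239 = 12.07 W

12.07 W


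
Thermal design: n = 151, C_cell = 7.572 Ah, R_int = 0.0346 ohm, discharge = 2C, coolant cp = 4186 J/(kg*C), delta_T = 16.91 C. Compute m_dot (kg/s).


Step 1: I = 2 * 7.572 = 15.144 A
Step 2: Q_cell = I^2 * R = 15.144^2 * 0.0346 = 7.9352 W
Step 3: Q_total = 151 * 7.9352 = 1198.2 W
Step 4: m_dot = Q_total / (cp * dT) = 1198.2 / (4186 * 16.91) = 0.01693 kg/s

0.01693 kg/s


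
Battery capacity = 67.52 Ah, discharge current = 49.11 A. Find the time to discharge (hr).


t = capacity / current = 67.52 / 49.11 = 1.375 hr

1.375 hr


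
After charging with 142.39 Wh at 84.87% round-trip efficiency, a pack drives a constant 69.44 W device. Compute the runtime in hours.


Step 1: E_discharge = eta/100 * E_charge = 84.87/100 * 142.39 = 120.85 Wh
Step 2: t = E_discharge / P = 120.85 / 69.44 = 1.740 hr

1.740 hr


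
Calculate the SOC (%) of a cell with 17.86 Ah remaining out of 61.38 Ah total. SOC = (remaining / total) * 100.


SOC = (remaining / total) * 100 = (17.86 / 61.38) * 100 = 29.10%

29.10%


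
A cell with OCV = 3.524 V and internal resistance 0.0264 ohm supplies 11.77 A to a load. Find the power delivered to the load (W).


Step 1: V_terminal = OCV - I*R = 3.524 - 11.77 * 0.0264 = 3.2133 V
Step 2: P_out = V_terminal * I = 3.2133 * 11.77 = 37.82 W

37.82 W


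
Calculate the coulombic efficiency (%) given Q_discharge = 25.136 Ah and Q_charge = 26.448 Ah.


Coulombic efficiency = 25.136/26.448 * 100% = 95.04%

95.04%


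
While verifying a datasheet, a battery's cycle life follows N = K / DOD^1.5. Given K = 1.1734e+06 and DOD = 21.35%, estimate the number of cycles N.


DOD^1.5 = 98.65
N = K / DOD^1.5 = 1.1734e+06 / 98.65 = 11890

11890 cycles


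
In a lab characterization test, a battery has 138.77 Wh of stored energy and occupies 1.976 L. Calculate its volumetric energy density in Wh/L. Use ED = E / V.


Volumetric ED = 138.77 Wh / 1.976 L = 70.23 Wh/L

70.23 Wh/L


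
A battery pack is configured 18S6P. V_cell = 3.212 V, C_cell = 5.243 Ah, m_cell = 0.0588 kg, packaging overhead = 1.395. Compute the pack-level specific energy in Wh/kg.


Step 1: V_pack = 18 * 3.212 = 57.816 V
Step 2: C_pack = 6 * 5.243 = 31.458 Ah
Step 3: E_pack = V_pack * C_pack = 57.816 * 31.458 = 1818.8 Wh
Step 4: m_pack = 18 * 6 * 0.0588 * 1.395 = 8.8588 kg
Step 5: ED = E_pack / m_pack = 1818.8 / 8.8588 = 205.3 Wh/kg

205.3 Wh/kg


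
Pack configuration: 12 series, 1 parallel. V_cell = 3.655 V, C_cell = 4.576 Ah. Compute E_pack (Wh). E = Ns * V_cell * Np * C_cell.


V_pack = 12 * 3.655 = 43.86 V
C_pack = 1 * 4.576 = 4.576 Ah
E = V_pack * C_pack = 43.86 * 4.576 = 200.7 Wh

200.7 Wh


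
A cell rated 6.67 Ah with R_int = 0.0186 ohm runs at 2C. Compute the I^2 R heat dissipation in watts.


Step 1: I = C_rate * capacity = 2 * 6.67 = 13.34 A
Step 2: Q = I^2 * R = 13.34^2 * 0.0186 = 177.96 * 0.0186 = 3.310 W

3.310 W


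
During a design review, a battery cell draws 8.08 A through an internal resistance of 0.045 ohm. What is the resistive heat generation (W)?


Q = I^2 * R = 8.08^2 * 0.045 = 2.938 W

2.938 W


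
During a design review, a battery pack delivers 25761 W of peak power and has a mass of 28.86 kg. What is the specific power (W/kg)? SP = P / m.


Specific power = 25761 W / 28.86 kg = 892.6 W/kg

892.6 W/kg


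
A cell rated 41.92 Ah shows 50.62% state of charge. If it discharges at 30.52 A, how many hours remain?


Step 1: remaining = SOC/100 * C_total = 50.62/100 * 41.92 = 21.22 Ah
Step 2: t = remaining / I = 21.22 / 30.52 = 0.6953 hr

0.6953 hr


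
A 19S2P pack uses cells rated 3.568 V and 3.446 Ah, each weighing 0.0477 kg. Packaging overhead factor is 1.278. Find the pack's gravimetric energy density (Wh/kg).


Step 1: V_pack = 19 * 3.568 = 67.792 V
Step 2: C_pack = 2 * 3.446 = 6.892 Ah
Step 3: E_pack = V_pack * C_pack = 67.792 * 6.892 = 467.22 Wh
Step 4: m_pack = 19 * 2 * 0.0477 * 1.278 = 2.3165 kg
Step 5: ED = E_pack / m_pack = 467.22 / 2.3165 = 201.7 Wh/kg

201.7 Wh/kg


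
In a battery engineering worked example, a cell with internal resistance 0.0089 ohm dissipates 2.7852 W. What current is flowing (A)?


I = sqrt(Q / R) = sqrt(2.7852 / 0.0089) = sqrt(312.94) = 17.69 A

17.69 A


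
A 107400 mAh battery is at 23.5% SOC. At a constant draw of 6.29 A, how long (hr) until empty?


Convert: C_total = 107400 mAh = 107.4 Ah
Step 1: remaining = SOC/100 * C_total = 23.5/100 * 107.4 = 25.239 Ah
Step 2: t = remaining / I = 25.239 / 6.29 = 4.013 hr

4.013 hr


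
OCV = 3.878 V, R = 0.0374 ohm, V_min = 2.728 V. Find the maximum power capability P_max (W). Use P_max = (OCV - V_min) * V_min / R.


dV = OCV - V_min = 1.15 V (so I_max = dV / R)
P_max = dV * V_min / R = 1.15 * 2.728 / 0.0374 = 83.88 W

83.88 W


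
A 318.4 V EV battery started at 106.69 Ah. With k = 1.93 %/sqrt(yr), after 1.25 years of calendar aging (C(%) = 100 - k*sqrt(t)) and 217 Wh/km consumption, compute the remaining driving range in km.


Step 1: capacity retention = 100 - 1.93 * sqrt(1.25) = 100 - 1.93 * 1.118 = 97.842%
Step 2: C_now = 106.69 * 97.842/100 = 104.39 Ah
Step 3: E_pack = V * C_now = 318.4 * 104.39 = 33238 Wh
Step 4: range = E_pack / consumption = 33238 / 217 = 153.2 km

153.2 km


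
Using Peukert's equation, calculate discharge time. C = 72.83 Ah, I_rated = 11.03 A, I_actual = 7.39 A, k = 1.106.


t_rated = C / I_rated = 72.83 / 11.03 = 6.6029 hr
(I_rated/I)^k = (1.4926)^1.106 = 1.5573
t = t_rated * (I_rated/I)^k = 6.6029 * 1.5573 = 10.28 hr

10.28 hr


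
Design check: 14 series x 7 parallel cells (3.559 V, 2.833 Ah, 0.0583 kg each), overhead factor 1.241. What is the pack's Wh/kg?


Step 1: V_pack = 14 * 3.559 = 49.826 V
Step 2: C_pack = 7 * 2.833 = 19.831 Ah
Step 3: E_pack = V_pack * C_pack = 49.826 * 19.831 = 988.1 Wh
Step 4: m_pack = 14 * 7 * 0.0583 * 1.241 = 7.0903 kg
Step 5: ED = E_pack / m_pack = 988.1 / 7.0903 = 139.4 Wh/kg

139.4 Wh/kg


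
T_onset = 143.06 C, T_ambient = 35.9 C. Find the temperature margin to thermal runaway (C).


margin = T_onset - T_ambient = 143.06 - 35.9 = 107.16 C

107.16 C


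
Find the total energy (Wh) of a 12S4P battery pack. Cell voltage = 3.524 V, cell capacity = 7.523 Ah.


E = Ns * Vcell * Np * Ccell = 12 * 3.524 * 4 * 7.523 = 1273 Wh

1273 Wh


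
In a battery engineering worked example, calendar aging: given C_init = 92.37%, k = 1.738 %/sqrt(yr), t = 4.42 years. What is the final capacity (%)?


sqrt(t) = sqrt(4.42) = 2.1024
C_final = 92.37 - 1.738 * 2.1024 = 88.72%

88.72%


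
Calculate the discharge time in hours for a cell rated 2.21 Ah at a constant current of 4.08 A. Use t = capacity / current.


Runtime = 2.21 Ah / 4.08 A = 0.5417 hr

0.5417 hr


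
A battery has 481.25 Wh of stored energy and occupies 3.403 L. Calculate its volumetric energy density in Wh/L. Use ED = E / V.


ED = E / V = 481.25 / 3.403 = 141.4 Wh/L

141.4 Wh/L


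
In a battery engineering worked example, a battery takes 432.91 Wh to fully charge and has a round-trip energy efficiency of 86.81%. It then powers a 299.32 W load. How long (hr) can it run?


Step 1: E_discharge = eta/100 * E_charge = 86.81/100 * 432.91 = 375.81 Wh
Step 2: t = E_discharge / P = 375.81 / 299.32 = 1.256 hr

1.256 hr


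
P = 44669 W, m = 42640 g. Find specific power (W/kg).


Convert: m = 42640 g = 42.64 kg
Specific power = 44669 W / 42.64 kg = 1048 W/kg

1048 W/kg


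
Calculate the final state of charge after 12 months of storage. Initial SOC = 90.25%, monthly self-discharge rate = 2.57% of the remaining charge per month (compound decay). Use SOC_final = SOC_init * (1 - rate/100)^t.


decay = (1 - 2.57/100)^12 = 0.73167
SOC_final = 90.25 * 0.73167 = 66.03%

66.03%


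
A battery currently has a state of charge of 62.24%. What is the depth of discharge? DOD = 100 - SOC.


DOD = 100 - SOC = 100 - 62.24 = 37.76%

37.76%


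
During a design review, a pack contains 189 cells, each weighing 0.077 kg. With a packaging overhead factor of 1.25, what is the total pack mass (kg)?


m_pack = n * m_cell * overhead = 189 * 0.077 * 1.25 = 18.19 kg

18.19 kg


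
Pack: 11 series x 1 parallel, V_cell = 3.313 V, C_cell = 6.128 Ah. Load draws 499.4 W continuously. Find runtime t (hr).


Step 1: E_pack = Ns * V_cell * Np * C_cell = 11 * 3.313 * 1 * 6.128 = 223.32 Wh
Step 2: t = E_pack / P = 223.32 / 499.4 = 0.4472 hr

0.4472 hr


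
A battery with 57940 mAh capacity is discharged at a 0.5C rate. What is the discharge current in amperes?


Convert: capacity = 57940 mAh = 57.94 Ah
At 0.5C: I = 0.5 * 57.94 Ah = 28.97 A

28.97 A


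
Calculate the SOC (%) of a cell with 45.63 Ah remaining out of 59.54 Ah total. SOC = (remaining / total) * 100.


SOC = (remaining / total) * 100 = (45.63 / 59.54) * 100 = 76.64%

76.64%


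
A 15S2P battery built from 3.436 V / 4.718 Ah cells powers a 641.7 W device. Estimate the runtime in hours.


Step 1: E_pack = Ns * V_cell * Np * C_cell = 15 * 3.436 * 2 * 4.718 = 486.33 Wh
Step 2: t = E_pack / P = 486.33 / 641.7 = 0.7579 hr

0.7579 hr


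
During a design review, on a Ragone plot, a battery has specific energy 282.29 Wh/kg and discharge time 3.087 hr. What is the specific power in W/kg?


P_specific = E / t = 282.29 / 3.087 = 91.44 W/kg

91.44 W/kg


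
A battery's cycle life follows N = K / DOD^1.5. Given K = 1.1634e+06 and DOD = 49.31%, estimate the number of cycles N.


DOD^1.5 = 346.26
N = K / DOD^1.5 = 1.1634e+06 / 346.26 = 3360

3360 cycles


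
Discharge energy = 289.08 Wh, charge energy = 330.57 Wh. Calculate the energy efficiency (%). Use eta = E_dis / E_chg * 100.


Round-trip efficiency = 289.08/330.57 * 100% = 87.45%

87.45%


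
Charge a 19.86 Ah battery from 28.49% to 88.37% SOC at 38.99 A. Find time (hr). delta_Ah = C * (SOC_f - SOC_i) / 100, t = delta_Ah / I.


delta_Ah = 19.86 * (88.37 - 28.49) / 100 = 11.892 Ah
t = delta_Ah / I = 11.892 / 38.99 = 0.3050 hr

0.3050 hr


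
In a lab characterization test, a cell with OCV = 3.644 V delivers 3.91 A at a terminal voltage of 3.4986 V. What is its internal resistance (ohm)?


R = (OCV - V) / I = (3.644 - 3.4986) / 3.91 = 0.03719 ohm

0.03719 ohm


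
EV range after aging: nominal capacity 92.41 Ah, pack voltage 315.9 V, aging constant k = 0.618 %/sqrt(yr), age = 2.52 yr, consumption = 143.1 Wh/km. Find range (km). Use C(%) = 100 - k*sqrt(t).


Step 1: capacity retention = 100 - 0.618 * sqrt(2.52) = 100 - 0.618 * 1.5875 = 99.019%
Step 2: C_now = 92.41 * 99.019/100 = 91.503 Ah
Step 3: E_pack = V * C_now = 315.9 * 91.503 = 28906 Wh
Step 4: range = E_pack / consumption = 28906 / 143.1 = 202.0 km

202.0 km


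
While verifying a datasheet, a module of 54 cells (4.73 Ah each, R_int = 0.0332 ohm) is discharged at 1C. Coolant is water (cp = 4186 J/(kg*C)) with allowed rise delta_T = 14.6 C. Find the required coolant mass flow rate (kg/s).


Step 1: I = 1 * 4.73 = 4.73 A
Step 2: Q_cell = I^2 * R = 4.73^2 * 0.0332 = 0.74278 W
Step 3: Q_total = 54 * 0.74278 = 40.11 W
Step 4: m_dot = Q_total / (cp * dT) = 40.11 / (4186 * 14.6) = 6.563e-04 kg/s

6.563e-04 kg/s


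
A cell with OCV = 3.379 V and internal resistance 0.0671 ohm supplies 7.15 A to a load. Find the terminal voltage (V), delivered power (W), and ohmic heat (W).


Step 1: V_terminal = OCV - I*R = 3.379 - 7.15 * 0.0671 = 2.8992 V
Step 2: P_out = V_terminal * I = 2.8992 * 7.15 = 20.73 W
Step 3: Q = I^2 * R = 7.15^2 * 0.0671 = 3.430 W

V=2.8992 V, P=20.73 W, Q=3.430 W


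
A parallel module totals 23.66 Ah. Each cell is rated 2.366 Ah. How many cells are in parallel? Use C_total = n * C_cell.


n = C_total / C_cell = 23.66 / 2.366 = 10

10


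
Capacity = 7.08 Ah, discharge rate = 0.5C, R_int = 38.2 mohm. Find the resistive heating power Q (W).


Convert: R = 38.2 mohm = 0.0382 ohm
Step 1: I = C_rate * capacity = 0.5 * 7.08 = 3.54 A
Step 2: Q = I^2 * R = 3.54^2 * 0.0382 = 12.532 * 0.0382 = 0.4787 W

0.4787 W


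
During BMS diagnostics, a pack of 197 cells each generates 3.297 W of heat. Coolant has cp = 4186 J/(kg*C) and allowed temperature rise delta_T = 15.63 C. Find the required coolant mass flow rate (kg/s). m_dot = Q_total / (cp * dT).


Step 1: Total heat Q = 197 * 3.297 W = 649.51 W
Step 2: denom = cp * dT = 4186 * 15.63 = 65427
Step 3: m_dot = 649.51 / 65427 = 0.009927 kg/s

0.009927 kg/s


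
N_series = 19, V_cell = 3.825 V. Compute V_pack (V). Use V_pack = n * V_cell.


V_pack = n * V_cell = 19 * 3.825 = 72.675 V

72.675 V


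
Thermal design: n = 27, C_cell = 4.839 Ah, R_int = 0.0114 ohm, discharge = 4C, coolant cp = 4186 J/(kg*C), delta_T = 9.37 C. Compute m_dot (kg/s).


Step 1: I = 4 * 4.839 = 19.356 A
Step 2: Q_cell = I^2 * R = 19.356^2 * 0.0114 = 4.2711 W
Step 3: Q_total = 27 * 4.2711 = 115.32 W
Step 4: m_dot = Q_total / (cp * dT) = 115.32 / (4186 * 9.37) = 0.002940 kg/s

0.002940 kg/s


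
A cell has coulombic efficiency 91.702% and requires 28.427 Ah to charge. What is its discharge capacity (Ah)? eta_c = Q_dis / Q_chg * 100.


Q_dis = eta/100 * Q_chg = 91.702/100 * 28.427 = 26.07 Ah

26.07 Ah


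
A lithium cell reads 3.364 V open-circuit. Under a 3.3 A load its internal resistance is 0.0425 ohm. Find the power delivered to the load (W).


Step 1: V_terminal = OCV - I*R = 3.364 - 3.3 * 0.0425 = 3.2238 V
Step 2: P_out = V_terminal * I = 3.2238 * 3.3 = 10.64 W

10.64 W


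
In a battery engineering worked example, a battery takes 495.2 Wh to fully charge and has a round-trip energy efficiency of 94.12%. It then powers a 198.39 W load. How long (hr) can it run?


Step 1: E_discharge = eta/100 * E_charge = 94.12/100 * 495.2 = 466.08 Wh
Step 2: t = E_discharge / P = 466.08 / 198.39 = 2.349 hr

2.349 hr


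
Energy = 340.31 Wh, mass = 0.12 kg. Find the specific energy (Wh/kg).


Specific energy = 340.31 Wh / 0.12 kg = 2836 Wh/kg

2836 Wh/kg


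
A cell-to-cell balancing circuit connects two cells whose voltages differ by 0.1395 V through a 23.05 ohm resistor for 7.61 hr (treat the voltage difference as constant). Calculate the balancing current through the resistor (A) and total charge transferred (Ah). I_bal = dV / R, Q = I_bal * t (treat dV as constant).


First, Ohm's law: I_bal = 0.1395 V / 23.05 ohm = 0.0060521 A
Then Q = I * t = 0.0060521 A * 7.61 hr = 0.04606 Ah

I=0.0060521 A, Q=0.04606 Ah


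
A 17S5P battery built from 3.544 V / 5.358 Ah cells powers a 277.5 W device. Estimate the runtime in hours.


Step 1: E_pack = Ns * V_cell * Np * C_cell = 17 * 3.544 * 5 * 5.358 = 1614 Wh
Step 2: t = E_pack / P = 1614 / 277.5 = 5.816 hr

5.816 hr


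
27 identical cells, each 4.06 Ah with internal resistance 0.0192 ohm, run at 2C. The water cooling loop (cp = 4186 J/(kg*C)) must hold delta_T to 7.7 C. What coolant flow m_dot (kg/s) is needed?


Step 1: I = 2 * 4.06 = 8.12 A
Step 2: Q_cell = I^2 * R = 8.12^2 * 0.0192 = 1.2659 W
Step 3: Q_total = 27 * 1.2659 = 34.179 W
Step 4: m_dot = Q_total / (cp * dT) = 34.179 / (4186 * 7.7) = 0.001060 kg/s

0.001060 kg/s


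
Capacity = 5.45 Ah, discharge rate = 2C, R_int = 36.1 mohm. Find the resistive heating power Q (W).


Convert: R = 36.1 mohm = 0.0361 ohm
Step 1: I = C_rate * capacity = 2 * 5.45 = 10.9 A
Step 2: Q = I^2 * R = 10.9^2 * 0.0361 = 118.81 * 0.0361 = 4.289 W

4.289 W


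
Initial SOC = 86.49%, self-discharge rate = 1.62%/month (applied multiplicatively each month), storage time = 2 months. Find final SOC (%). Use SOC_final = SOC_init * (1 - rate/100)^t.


decay = (1 - 1.62/100)^2 = 0.96786
SOC_final = 86.49 * 0.96786 = 83.71%

83.71%


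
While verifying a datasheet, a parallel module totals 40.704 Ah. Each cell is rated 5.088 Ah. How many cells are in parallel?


n = C_total / C_cell = 40.704 / 5.088 = 8

8


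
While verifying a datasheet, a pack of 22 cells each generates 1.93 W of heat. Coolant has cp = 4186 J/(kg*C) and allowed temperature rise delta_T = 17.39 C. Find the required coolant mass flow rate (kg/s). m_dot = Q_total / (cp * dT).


Q_total = 22 * 1.93 = 42.46 W
m_dot = Q_total / (cp * dT) = 42.46 / (4186 * 17.39) = 5.833e-04 kg/s

5.833e-04 kg/s


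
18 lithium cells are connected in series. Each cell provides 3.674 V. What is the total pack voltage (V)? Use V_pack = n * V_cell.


Series voltages add: 18 * 3.674 V = 66.132 V

66.132 V


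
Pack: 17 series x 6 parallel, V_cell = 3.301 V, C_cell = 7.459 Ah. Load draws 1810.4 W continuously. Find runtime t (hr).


Step 1: E_pack = Ns * V_cell * Np * C_cell = 17 * 3.301 * 6 * 7.459 = 2511.5 Wh
Step 2: t = E_pack / P = 2511.5 / 1810.4 = 1.387 hr

1.387 hr


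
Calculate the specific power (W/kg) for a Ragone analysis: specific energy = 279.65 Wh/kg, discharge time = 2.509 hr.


Specific power = 279.65 Wh/kg / 2.509 hr = 111.5 W/kg

111.5 W/kg


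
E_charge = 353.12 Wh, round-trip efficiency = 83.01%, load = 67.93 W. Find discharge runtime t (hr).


Step 1: E_discharge = eta/100 * E_charge = 83.01/100 * 353.12 = 293.12 Wh
Step 2: t = E_discharge / P = 293.12 / 67.93 = 4.315 hr

4.315 hr


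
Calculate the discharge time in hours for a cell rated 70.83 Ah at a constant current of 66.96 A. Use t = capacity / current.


t = capacity / current = 70.83 / 66.96 = 1.058 hr

1.058 hr


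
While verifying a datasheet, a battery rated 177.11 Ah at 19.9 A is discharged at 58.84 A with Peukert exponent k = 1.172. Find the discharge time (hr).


t_rated = C / I_rated = 177.11 / 19.9 = 8.9 hr
(I_rated/I)^k = (0.33821)^1.172 = 0.28068
t = t_rated * (I_rated/I)^k = 8.9 * 0.28068 = 2.498 hr

2.498 hr


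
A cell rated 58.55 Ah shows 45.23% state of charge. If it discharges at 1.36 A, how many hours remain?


Step 1: remaining = SOC/100 * C_total = 45.23/100 * 58.55 = 26.482 Ah
Step 2: t = remaining / I = 26.482 / 1.36 = 19.47 hr

19.47 hr


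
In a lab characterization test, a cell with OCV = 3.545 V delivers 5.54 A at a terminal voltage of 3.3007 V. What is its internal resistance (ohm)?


R = (OCV - V) / I = (3.545 - 3.3007) / 5.54 = 0.04410 ohm

0.04410 ohm


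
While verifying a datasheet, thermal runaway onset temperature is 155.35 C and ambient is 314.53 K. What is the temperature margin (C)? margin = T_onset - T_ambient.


Convert: T_ambient = 314.53 K = 41.38 C
margin = 155.35 - 41.38 = 113.97 C

113.97 C


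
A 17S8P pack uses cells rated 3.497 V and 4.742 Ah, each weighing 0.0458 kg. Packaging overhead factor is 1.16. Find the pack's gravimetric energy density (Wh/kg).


Step 1: V_pack = 17 * 3.497 = 59.449 V
Step 2: C_pack = 8 * 4.742 = 37.936 Ah
Step 3: E_pack = V_pack * C_pack = 59.449 * 37.936 = 2255.3 Wh
Step 4: m_pack = 17 * 8 * 0.0458 * 1.16 = 7.2254 kg
Step 5: ED = E_pack / m_pack = 2255.3 / 7.2254 = 312.1 Wh/kg

312.1 Wh/kg


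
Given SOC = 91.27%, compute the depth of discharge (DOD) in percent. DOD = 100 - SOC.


DOD = 100 - SOC = 100 - 91.27 = 8.73%

8.73%


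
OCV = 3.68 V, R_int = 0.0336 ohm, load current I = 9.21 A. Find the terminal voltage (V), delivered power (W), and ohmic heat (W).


Step 1: V_terminal = OCV - I*R = 3.68 - 9.21 * 0.0336 = 3.3705 V
Step 2: P_out = V_terminal * I = 3.3705 * 9.21 = 31.04 W
Step 3: Q = I^2 * R = 9.21^2 * 0.0336 = 2.850 W

V=3.3705 V, P=31.04 W, Q=2.850 W


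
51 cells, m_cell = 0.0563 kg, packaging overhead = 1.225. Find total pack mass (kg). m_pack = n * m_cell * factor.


m_pack = n * m_cell * overhead = 51 * 0.0563 * 1.225 = 3.517 kg

3.517 kg


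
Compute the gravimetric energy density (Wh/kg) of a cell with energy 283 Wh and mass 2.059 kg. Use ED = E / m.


Specific energy = 283 Wh / 2.059 kg = 137.4 Wh/kg

137.4 Wh/kg


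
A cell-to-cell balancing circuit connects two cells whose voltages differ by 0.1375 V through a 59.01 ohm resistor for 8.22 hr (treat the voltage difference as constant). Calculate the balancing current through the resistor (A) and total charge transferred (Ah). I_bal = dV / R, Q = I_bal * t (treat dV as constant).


First, Ohm's law: I_bal = 0.1375 V / 59.01 ohm = 0.0023301 A
Then Q = I * t = 0.0023301 A * 8.22 hr = 0.01915 Ah

I=0.0023301 A, Q=0.01915 Ah


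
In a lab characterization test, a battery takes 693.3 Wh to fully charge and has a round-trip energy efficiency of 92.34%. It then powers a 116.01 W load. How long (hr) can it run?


Step 1: E_discharge = eta/100 * E_charge = 92.34/100 * 693.3 = 640.19 Wh
Step 2: t = E_discharge / P = 640.19 / 116.01 = 5.518 hr

5.518 hr


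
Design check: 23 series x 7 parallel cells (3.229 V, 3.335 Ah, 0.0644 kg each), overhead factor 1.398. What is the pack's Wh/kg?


Step 1: V_pack = 23 * 3.229 = 74.267 V
Step 2: C_pack = 7 * 3.335 = 23.345 Ah
Step 3: E_pack = V_pack * C_pack = 74.267 * 23.345 = 1733.8 Wh
Step 4: m_pack = 23 * 7 * 0.0644 * 1.398 = 14.495 kg
Step 5: ED = E_pack / m_pack = 1733.8 / 14.495 = 119.6 Wh/kg

119.6 Wh/kg


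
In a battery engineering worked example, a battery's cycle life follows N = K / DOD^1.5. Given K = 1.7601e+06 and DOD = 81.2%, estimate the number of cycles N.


Step 1: DOD^1.5 = 81.2^1.5 = 731.7
Step 2: N = 1.7601e+06 / 731.7 = 2405 cycles

2405 cycles


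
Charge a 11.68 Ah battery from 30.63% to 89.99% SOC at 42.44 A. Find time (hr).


Step 1: dSOC = 89.99% - 30.63% = 59.36%
Step 2: delta_Ah = 11.68 * 59.36 / 100 = 6.9332 Ah
Step 3: t = 6.9332 / 42.44 = 0.1634 hr

0.1634 hr


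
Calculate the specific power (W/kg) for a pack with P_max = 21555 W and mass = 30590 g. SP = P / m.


Convert: m = 30590 g = 30.59 kg
Specific power = 21555 W / 30.59 kg = 704.6 W/kg

704.6 W/kg


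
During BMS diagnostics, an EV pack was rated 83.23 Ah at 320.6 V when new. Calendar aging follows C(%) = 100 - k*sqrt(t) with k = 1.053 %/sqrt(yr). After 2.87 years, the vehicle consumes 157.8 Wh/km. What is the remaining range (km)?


Step 1: capacity retention = 100 - 1.053 * sqrt(2.87) = 100 - 1.053 * 1.6941 = 98.216%
Step 2: C_now = 83.23 * 98.216/100 = 81.745 Ah
Step 3: E_pack = V * C_now = 320.6 * 81.745 = 26207 Wh
Step 4: range = E_pack / consumption = 26207 / 157.8 = 166.1 km

166.1 km


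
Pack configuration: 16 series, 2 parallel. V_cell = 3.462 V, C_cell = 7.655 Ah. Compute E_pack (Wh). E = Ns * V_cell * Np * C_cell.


V_pack = 16 * 3.462 = 55.392 V
C_pack = 2 * 7.655 = 15.31 Ah
E = V_pack * C_pack = 55.392 * 15.31 = 848.1 Wh

848.1 Wh


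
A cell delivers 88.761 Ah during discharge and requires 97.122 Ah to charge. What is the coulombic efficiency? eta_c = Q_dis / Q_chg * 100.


eta_c = Q_dis / Q_chg * 100 = 88.761 / 97.122 * 100 = 91.39%

91.39%


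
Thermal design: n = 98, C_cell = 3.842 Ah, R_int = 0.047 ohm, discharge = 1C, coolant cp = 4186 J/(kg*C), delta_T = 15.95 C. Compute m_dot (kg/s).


Step 1: I = 1 * 3.842 = 3.842 A
Step 2: Q_cell = I^2 * R = 3.842^2 * 0.047 = 0.69377 W
Step 3: Q_total = 98 * 0.69377 = 67.989 W
Step 4: m_dot = Q_total / (cp * dT) = 67.989 / (4186 * 15.95) = 0.001018 kg/s

0.001018 kg/s


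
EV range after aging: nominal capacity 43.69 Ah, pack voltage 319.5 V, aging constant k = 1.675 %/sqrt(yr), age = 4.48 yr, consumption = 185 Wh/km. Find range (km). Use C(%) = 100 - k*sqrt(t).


Step 1: capacity retention = 100 - 1.675 * sqrt(4.48) = 100 - 1.675 * 2.1166 = 96.455%
Step 2: C_now = 43.69 * 96.455/100 = 42.141 Ah
Step 3: E_pack = V * C_now = 319.5 * 42.141 = 13464 Wh
Step 4: range = E_pack / consumption = 13464 / 185 = 72.78 km

72.78 km


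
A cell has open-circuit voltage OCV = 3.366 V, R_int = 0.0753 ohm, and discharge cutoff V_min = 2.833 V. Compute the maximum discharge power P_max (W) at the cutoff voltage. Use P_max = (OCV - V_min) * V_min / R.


P_max = (OCV - V_min) * V_min / R = (3.366 - 2.833) * 2.833 / 0.0753 = 0.533 * 2.833 / 0.0753 = 20.05 W

20.05 W


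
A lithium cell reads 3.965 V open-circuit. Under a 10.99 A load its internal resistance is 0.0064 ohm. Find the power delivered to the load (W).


Step 1: V_terminal = OCV - I*R = 3.965 - 10.99 * 0.0064 = 3.8947 V
Step 2: P_out = V_terminal * I = 3.8947 * 10.99 = 42.80 W

42.80 W


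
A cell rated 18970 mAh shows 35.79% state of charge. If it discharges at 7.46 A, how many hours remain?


Convert: C_total = 18970 mAh = 18.97 Ah
Step 1: remaining = SOC/100 * C_total = 35.79/100 * 18.97 = 6.7894 Ah
Step 2: t = remaining / I = 6.7894 / 7.46 = 0.9101 hr

0.9101 hr


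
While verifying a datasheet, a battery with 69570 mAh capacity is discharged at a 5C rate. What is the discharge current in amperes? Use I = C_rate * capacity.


Convert: capacity = 69570 mAh = 69.57 Ah
I = C_rate * capacity = 5 * 69.57 = 347.85 A

347.85 A


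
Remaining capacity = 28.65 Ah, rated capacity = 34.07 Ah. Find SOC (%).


SOC = (remaining / total) * 100 = (28.65 / 34.07) * 100 = 84.09%

84.09%


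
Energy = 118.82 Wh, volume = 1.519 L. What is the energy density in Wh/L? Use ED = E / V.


Volumetric ED = 118.82 Wh / 1.519 L = 78.22 Wh/L

78.22 Wh/L


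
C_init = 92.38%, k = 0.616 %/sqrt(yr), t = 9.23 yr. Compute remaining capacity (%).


Step 1: sqrt(9.23 yr) = 3.0381
Step 2: drop = 0.616 * 3.0381 = 1.8715
Step 3: C_final = 92.38 - 1.8715 = 90.51%

90.51%
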